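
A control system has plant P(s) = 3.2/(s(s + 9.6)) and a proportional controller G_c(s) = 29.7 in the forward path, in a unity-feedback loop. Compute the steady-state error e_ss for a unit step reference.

The open loop G_c(s)P(s) has a pole at the origin (type 1), so the static position error constant is infinite and e_ss = 1/(1+∞) = 0.

0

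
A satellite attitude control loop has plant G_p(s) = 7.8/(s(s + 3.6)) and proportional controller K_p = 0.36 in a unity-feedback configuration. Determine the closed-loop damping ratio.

ζ = 1.07

1 + K_p·G_p(s) = 0 gives s² + 3.6s + 2.808 = 0.
Matching s² + 2ζω_n s + ω_n²: ω_n = √2.808 = 1.676 rad/s and 2ζω_n = 3.6, so ζ = 3.6/(2·1.676) = 1.07.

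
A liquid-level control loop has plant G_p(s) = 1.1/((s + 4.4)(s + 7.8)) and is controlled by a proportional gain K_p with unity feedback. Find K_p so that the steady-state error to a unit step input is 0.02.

The loop is type 0, so e_ss(step) = 1/(1 + K_pos) with K_pos = K_p·G_p(0).
G_p(0) = 0.03205. Require 1/(1 + K_p·0.03205) = 0.02, so 1 + 0.03205·K_p = 50.
K_p = (50 − 1)/0.03205 = 1530.

K_p = 1530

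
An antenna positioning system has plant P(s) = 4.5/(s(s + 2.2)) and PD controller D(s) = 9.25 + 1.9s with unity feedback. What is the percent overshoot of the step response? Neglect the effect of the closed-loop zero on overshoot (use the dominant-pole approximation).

Forward path: (9.25 + 1.9s)·4.5/(s(s+2.2)). The closed-loop characteristic equation is s² + (2.2 + 4.5·1.9)s + 4.5·9.25 = 0.
That is s² + 10.75s + 41.62 = 0, so ω_n = 6.452 rad/s and ζ = 10.75/(2·6.452) = 0.8331.
%OS = 100·exp(−πζ/√(1−ζ²)) = 0.881%.

0.881%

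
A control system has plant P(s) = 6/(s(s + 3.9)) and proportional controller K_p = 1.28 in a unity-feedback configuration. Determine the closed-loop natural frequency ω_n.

ω_n = 2.77 rad/s

1 + K_p·P(s) = 0 gives s² + 3.9s + 7.68 = 0.
Matching s² + 2ζω_n s + ω_n²: ω_n = √7.68 = 2.771 rad/s and 2ζω_n = 3.9, so ζ = 3.9/(2·2.771) = 0.704.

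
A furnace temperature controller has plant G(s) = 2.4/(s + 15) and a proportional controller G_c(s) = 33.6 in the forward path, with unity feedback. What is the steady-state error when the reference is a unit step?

0.157

The loop is type 0. Static position error constant K_pos = G_c(0)·G(0) = 33.6·0.16 = 5.376.
Steady-state error to a unit step: e_ss = 1/(1+K_pos) = 1/6.376 = 0.157.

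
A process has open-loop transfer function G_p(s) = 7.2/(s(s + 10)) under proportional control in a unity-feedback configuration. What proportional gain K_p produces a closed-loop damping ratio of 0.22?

Closed-loop characteristic equation: s² + 10s + K_p·7.2 = 0.
So ω_n = √(7.2K_p) and 2ζω_n = 10, giving ζ = 10/(2√(7.2K_p)).
Setting ζ = 0.22: √(7.2K_p) = 10/(2·0.22) = 22.73, so K_p = 516.5/7.2 = 71.7.

K_p = 71.7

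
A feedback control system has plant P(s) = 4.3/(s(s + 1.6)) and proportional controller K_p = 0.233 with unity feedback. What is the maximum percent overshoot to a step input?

Closed-loop characteristic equation: s² + 1.6s + 1.002 = 0, so ω_n = 1.001 rad/s and ζ = 1.6/(2·1.001) = 0.7992.
%OS = 100·exp(−πζ/√(1−ζ²)) = 100·exp(−π·0.7992/√0.3612) = 1.53%.

1.53%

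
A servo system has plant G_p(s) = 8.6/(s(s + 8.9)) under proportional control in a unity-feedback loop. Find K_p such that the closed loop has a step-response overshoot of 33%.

K_p = 20.8

From %OS = 100·exp(−πζ/√(1−ζ²)) = 33%, ζ = −ln(0.33)/√(π²+ln²(0.33)) = 0.3328.
Characteristic equation s² + 8.9s + 8.6K_p = 0 gives ζ = 8.9/(2√(8.6K_p)).
Setting ζ = 0.3328: √(8.6K_p) = 8.9/(2·0.3328) = 13.37, so K_p = 178.8/8.6 = 20.8.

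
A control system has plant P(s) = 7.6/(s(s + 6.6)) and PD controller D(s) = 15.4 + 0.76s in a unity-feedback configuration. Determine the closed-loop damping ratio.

ζ = 0.572

Forward path: (15.4 + 0.76s)·7.6/(s(s+6.6)). The closed-loop characteristic equation is s² + (6.6 + 7.6·0.76)s + 7.6·15.4 = 0.
That is s² + 12.38s + 117 = 0, so ω_n = 10.82 rad/s and ζ = 12.38/(2·10.82) = 0.572.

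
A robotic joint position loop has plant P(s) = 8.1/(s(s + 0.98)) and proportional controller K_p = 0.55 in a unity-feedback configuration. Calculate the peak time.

T_p = 1.53 s

Closed-loop characteristic equation: s² + 0.98s + 4.455 = 0, so ω_n = 2.111 rad/s and ζ = 0.98/(2·2.111) = 0.2322.
Damped frequency ω_d = ω_n√(1−ζ²) = 2.053 rad/s, so peak time T_p = π/ω_d = 1.53 s.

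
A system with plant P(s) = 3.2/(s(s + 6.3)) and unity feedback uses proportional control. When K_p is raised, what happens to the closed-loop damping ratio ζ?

ζ = 6.3/(2√(3.2K_p)); increasing K_p raises the denominator, so ζ falls.

decrease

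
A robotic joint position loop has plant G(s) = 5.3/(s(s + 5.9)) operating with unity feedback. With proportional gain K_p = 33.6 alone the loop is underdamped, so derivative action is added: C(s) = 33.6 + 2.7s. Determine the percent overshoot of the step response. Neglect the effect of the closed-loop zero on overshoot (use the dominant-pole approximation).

Forward path: (33.6 + 2.7s)·5.3/(s(s+5.9)). The closed-loop characteristic equation is s² + (5.9 + 5.3·2.7)s + 5.3·33.6 = 0.
That is s² + 20.21s + 178.1 = 0, so ω_n = 13.34 rad/s and ζ = 20.21/(2·13.34) = 0.7572.
%OS = 100·exp(−πζ/√(1−ζ²)) = 2.62%.

2.62%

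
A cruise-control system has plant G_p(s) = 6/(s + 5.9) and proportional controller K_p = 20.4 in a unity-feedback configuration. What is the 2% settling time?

Closed-loop transfer function: T(s) = K_p·G_p(s)/(1 + K_p·G_p(s)) = 122.4/(s + 5.9 + 122.4) = 122.4/(s + 128.3).
Time constant τ = 1/128.3 = 0.007794 s, so the 2% settling time is about 4τ = 0.0312 s.

T_s ≈ 0.0312 s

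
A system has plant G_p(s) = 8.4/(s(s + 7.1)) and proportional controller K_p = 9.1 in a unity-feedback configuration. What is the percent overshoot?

From 1 + K_pG_p(s) = 0: s² + 7.1s + 76.44 = 0 ⇒ ω_n = 8.743, ζ = 0.406.
%OS = 100·exp(−πζ/√(1−ζ²)) = 100·exp(−π·0.406/√0.8351) = 24.8%.

24.8%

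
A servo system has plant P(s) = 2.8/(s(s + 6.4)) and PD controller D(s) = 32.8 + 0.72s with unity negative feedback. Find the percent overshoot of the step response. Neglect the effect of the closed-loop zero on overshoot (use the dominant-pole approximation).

21.5%

Forward path: (32.8 + 0.72s)·2.8/(s(s+6.4)). The closed-loop characteristic equation is s² + (6.4 + 2.8·0.72)s + 2.8·32.8 = 0.
That is s² + 8.416s + 91.84 = 0, so ω_n = 9.583 rad/s and ζ = 8.416/(2·9.583) = 0.4391.
%OS = 100·exp(−πζ/√(1−ζ²)) = 21.5%.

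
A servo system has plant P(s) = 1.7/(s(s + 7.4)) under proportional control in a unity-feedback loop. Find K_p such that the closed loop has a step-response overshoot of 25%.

K_p = 49.4

From %OS = 100·exp(−πζ/√(1−ζ²)) = 25%, ζ = −ln(0.25)/√(π²+ln²(0.25)) = 0.4037.
Characteristic equation s² + 7.4s + 1.7K_p = 0 gives ζ = 7.4/(2√(1.7K_p)).
Setting ζ = 0.4037: √(1.7K_p) = 7.4/(2·0.4037) = 9.165, so K_p = 84/1.7 = 49.4.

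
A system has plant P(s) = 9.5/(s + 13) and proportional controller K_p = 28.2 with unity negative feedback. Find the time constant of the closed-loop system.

τ = 0.00356 s

Closed-loop transfer function: T(s) = K_p·P(s)/(1 + K_p·P(s)) = 267.9/(s + 13 + 267.9) = 267.9/(s + 280.9).
Time constant τ = 1/280.9 = 0.00356 s.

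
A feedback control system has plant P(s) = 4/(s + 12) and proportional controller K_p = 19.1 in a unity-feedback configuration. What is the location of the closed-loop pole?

Closed-loop transfer function: T(s) = K_p·P(s)/(1 + K_p·P(s)) = 76.4/(s + 12 + 76.4) = 76.4/(s + 88.4).
The closed-loop pole is at s = −88.4.

s = -88.4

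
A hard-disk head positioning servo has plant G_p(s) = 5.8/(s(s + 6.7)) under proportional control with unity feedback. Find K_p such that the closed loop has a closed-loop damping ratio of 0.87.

K_p = 2.56

Closed-loop characteristic equation: s² + 6.7s + K_p·5.8 = 0.
So ω_n = √(5.8K_p) and 2ζω_n = 6.7, giving ζ = 6.7/(2√(5.8K_p)).
Setting ζ = 0.87: √(5.8K_p) = 6.7/(2·0.87) = 3.851, so K_p = 14.83/5.8 = 2.56.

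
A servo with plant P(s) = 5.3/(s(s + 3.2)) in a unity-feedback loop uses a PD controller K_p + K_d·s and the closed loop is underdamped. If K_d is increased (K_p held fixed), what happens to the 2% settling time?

decrease

Characteristic equation s² + (3.2 + 5.3K_d)s + 5.3K_p = 0: raising K_d increases ζω_n = (3.2+5.3K_d)/2 while the loop stays underdamped, so T_s ≈ 4/(ζω_n) decreases.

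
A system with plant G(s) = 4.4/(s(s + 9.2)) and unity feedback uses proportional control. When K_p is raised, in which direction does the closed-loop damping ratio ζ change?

decrease

ζ = 9.2/(2√(4.4K_p)); increasing K_p raises the denominator, so ζ falls.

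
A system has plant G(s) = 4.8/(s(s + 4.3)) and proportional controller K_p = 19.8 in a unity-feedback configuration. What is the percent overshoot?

Closed-loop characteristic equation: s² + 4.3s + 95.04 = 0, so ω_n = 9.749 rad/s and ζ = 4.3/(2·9.749) = 0.2205.
%OS = 100·exp(−πζ/√(1−ζ²)) = 100·exp(−π·0.2205/√0.9514) = 49.1%.

49.1%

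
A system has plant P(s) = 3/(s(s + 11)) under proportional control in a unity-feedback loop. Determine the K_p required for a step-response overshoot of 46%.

K_p = 175

From %OS = 100·exp(−πζ/√(1−ζ²)) = 46%, ζ = −ln(0.46)/√(π²+ln²(0.46)) = 0.24.
Characteristic equation s² + 11s + 3K_p = 0 gives ζ = 11/(2√(3K_p)).
Setting ζ = 0.24: √(3K_p) = 11/(2·0.24) = 22.92, so K_p = 525.4/3 = 175.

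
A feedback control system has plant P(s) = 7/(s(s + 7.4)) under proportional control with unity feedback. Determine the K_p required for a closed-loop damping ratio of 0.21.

K_p = 44.3

Closed-loop characteristic equation: s² + 7.4s + K_p·7 = 0.
So ω_n = √(7K_p) and 2ζω_n = 7.4, giving ζ = 7.4/(2√(7K_p)).
Setting ζ = 0.21: √(7K_p) = 7.4/(2·0.21) = 17.62, so K_p = 310.4/7 = 44.3.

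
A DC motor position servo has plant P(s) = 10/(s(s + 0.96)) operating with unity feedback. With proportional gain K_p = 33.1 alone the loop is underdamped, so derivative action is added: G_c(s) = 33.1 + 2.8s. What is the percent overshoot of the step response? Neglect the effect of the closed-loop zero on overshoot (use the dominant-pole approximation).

1.61%

Forward path: (33.1 + 2.8s)·10/(s(s+0.96)). The closed-loop characteristic equation is s² + (0.96 + 10·2.8)s + 10·33.1 = 0.
That is s² + 28.96s + 331 = 0, so ω_n = 18.19 rad/s and ζ = 28.96/(2·18.19) = 0.7959.
%OS = 100·exp(−πζ/√(1−ζ²)) = 1.61%.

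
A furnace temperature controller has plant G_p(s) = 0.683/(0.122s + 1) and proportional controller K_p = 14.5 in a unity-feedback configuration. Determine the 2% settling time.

T_s ≈ 0.0448 s

Closed loop: T(s) = K_p·G_p/(1+K_p·G_p) = 9.904/(0.122s + 1 + 9.904), with pole at s = −(1 + 9.904)/0.122 = −89.37.
τ = 1/89.37 = 0.01119 s, so 2% settling time ≈ 4τ = 0.0448 s.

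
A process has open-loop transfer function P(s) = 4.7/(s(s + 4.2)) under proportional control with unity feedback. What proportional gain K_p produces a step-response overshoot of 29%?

K_p = 6.98

From %OS = 100·exp(−πζ/√(1−ζ²)) = 29%, ζ = −ln(0.29)/√(π²+ln²(0.29)) = 0.3666.
Characteristic equation s² + 4.2s + 4.7K_p = 0 gives ζ = 4.2/(2√(4.7K_p)).
Setting ζ = 0.3666: √(4.7K_p) = 4.2/(2·0.3666) = 5.728, so K_p = 32.81/4.7 = 6.98.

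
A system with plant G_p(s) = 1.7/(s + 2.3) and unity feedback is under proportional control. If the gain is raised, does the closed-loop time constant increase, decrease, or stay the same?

Closed-loop pole is at s = −(2.3+K_p·1.7); larger K_p moves it further left, so τ = 1/(2.3+K_p·1.7) decreases.

decrease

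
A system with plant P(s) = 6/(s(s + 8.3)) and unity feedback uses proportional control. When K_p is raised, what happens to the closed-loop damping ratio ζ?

ζ = 8.3/(2√(6K_p)); increasing K_p raises the denominator, so ζ falls.

decrease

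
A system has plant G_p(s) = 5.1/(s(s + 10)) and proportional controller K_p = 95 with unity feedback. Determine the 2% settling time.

From 1 + K_pG_p(s) = 0: s² + 10s + 484.5 = 0 ⇒ ω_n = 22.01, ζ = 0.2272.
2% settling time T_s ≈ 4/(ζω_n) = 4/5 = 0.8 s.

T_s ≈ 0.8 s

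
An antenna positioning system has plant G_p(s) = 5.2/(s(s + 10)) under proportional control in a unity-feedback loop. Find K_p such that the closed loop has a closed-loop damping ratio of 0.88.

K_p = 6.21

Closed-loop characteristic equation: s² + 10s + K_p·5.2 = 0.
So ω_n = √(5.2K_p) and 2ζω_n = 10, giving ζ = 10/(2√(5.2K_p)).
Setting ζ = 0.88: √(5.2K_p) = 10/(2·0.88) = 5.682, so K_p = 32.28/5.2 = 6.21.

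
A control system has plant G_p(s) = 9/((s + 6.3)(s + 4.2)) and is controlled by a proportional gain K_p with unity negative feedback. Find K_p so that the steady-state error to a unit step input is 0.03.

Steady-state error for a unit step on this type-0 loop is 1/(1 + K_p·G_p(0)).
G_p(0) = 0.3401. Require 1/(1 + K_p·0.3401) = 0.03, so 1 + 0.3401·K_p = 33.33.
K_p = (33.33 − 1)/0.3401 = 95.1.

K_p = 95.1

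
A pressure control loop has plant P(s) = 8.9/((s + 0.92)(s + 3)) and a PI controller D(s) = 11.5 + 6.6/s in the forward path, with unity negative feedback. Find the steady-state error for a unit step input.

The open loop D(s)P(s) has a pole at the origin (type 1), so the static position error constant is infinite and e_ss = 1/(1+∞) = 0.

0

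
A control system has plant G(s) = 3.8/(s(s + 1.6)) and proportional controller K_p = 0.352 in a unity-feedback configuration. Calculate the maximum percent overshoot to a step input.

The closed-loop denominator s² + 1.6s + 1.338 gives ω_n = √1.338 = 1.157 and ζ = 1.6/(2ω_n) = 0.6917.
%OS = 100·exp(−πζ/√(1−ζ²)) = 100·exp(−π·0.6917/√0.5215) = 4.93%.

4.93%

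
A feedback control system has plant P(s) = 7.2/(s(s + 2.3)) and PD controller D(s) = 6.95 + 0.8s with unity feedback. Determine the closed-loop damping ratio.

ζ = 0.57

Forward path: (6.95 + 0.8s)·7.2/(s(s+2.3)). The closed-loop characteristic equation is s² + (2.3 + 7.2·0.8)s + 7.2·6.95 = 0.
That is s² + 8.06s + 50.04 = 0, so ω_n = 7.074 rad/s and ζ = 8.06/(2·7.074) = 0.5697.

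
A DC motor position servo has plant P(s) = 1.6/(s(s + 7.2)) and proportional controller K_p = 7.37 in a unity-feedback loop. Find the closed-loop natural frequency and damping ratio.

1 + K_p·P(s) = 0 gives s² + 7.2s + 11.79 = 0.
So ω_n² = 11.79 ⇒ ω_n = 3.434 rad/s, and ζ = 7.2/(2ω_n) = 1.05.

ω_n = 3.43 rad/s, ζ = 1.05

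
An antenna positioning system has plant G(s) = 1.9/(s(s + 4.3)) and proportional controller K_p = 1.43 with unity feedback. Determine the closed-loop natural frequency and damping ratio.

ω_n = 1.65 rad/s, ζ = 1.3

With unity feedback the closed-loop characteristic equation is s² + 4.3s + 1.43·1.9 = s² + 4.3s + 2.717 = 0.
Matching s² + 2ζω_n s + ω_n²: ω_n = √2.717 = 1.648 rad/s and 2ζω_n = 4.3, so ζ = 4.3/(2·1.648) = 1.3.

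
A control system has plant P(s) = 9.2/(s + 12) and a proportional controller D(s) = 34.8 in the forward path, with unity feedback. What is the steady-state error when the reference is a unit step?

The loop is type 0. Static position error constant K_pos = D(0)·P(0) = 34.8·0.7667 = 26.68.
Steady-state error to a unit step: e_ss = 1/(1+K_pos) = 1/27.68 = 0.0361.

0.0361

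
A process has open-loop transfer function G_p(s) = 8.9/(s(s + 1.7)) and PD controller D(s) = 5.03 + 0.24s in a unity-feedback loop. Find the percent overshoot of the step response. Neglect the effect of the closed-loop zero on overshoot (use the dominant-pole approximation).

Forward path: (5.03 + 0.24s)·8.9/(s(s+1.7)). The closed-loop characteristic equation is s² + (1.7 + 8.9·0.24)s + 8.9·5.03 = 0.
That is s² + 3.836s + 44.77 = 0, so ω_n = 6.691 rad/s and ζ = 3.836/(2·6.691) = 0.2867.
%OS = 100·exp(−πζ/√(1−ζ²)) = 39.1%.

39.1%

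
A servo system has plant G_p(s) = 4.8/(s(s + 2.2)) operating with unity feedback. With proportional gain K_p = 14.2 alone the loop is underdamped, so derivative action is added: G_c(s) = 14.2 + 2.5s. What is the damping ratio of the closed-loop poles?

Forward path: (14.2 + 2.5s)·4.8/(s(s+2.2)). The closed-loop characteristic equation is s² + (2.2 + 4.8·2.5)s + 4.8·14.2 = 0.
That is s² + 14.2s + 68.16 = 0, so ω_n = 8.256 rad/s and ζ = 14.2/(2·8.256) = 0.86.

ζ = 0.86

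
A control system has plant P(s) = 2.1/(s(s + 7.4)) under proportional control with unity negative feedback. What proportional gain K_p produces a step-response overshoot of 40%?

From %OS = 100·exp(−πζ/√(1−ζ²)) = 40%, ζ = −ln(0.4)/√(π²+ln²(0.4)) = 0.28.
Characteristic equation s² + 7.4s + 2.1K_p = 0 gives ζ = 7.4/(2√(2.1K_p)).
Setting ζ = 0.28: √(2.1K_p) = 7.4/(2·0.28) = 13.21, so K_p = 174.6/2.1 = 83.2.

K_p = 83.2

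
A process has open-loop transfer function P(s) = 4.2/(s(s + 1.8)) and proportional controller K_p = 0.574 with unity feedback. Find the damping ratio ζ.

ζ = 0.58

1 + K_p·P(s) = 0 gives s² + 1.8s + 2.411 = 0.
So ω_n² = 2.411 ⇒ ω_n = 1.553 rad/s, and ζ = 1.8/(2ω_n) = 0.58.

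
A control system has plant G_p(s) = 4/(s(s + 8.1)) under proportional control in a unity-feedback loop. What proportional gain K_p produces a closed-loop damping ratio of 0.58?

K_p = 12.2

Closed-loop characteristic equation: s² + 8.1s + K_p·4 = 0.
So ω_n = √(4K_p) and 2ζω_n = 8.1, giving ζ = 8.1/(2√(4K_p)).
Setting ζ = 0.58: √(4K_p) = 8.1/(2·0.58) = 6.983, so K_p = 48.76/4 = 12.2.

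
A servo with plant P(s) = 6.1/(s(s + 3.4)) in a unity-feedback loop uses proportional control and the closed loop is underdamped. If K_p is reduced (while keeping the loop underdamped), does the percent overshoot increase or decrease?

ζ = 3.4/(2√(6.1K_p)) rises as K_p falls; higher damping means less overshoot.

decrease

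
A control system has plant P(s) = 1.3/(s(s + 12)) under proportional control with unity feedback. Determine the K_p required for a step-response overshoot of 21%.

From %OS = 100·exp(−πζ/√(1−ζ²)) = 21%, ζ = −ln(0.21)/√(π²+ln²(0.21)) = 0.4449.
Characteristic equation s² + 12s + 1.3K_p = 0 gives ζ = 12/(2√(1.3K_p)).
Setting ζ = 0.4449: √(1.3K_p) = 12/(2·0.4449) = 13.49, so K_p = 181.9/1.3 = 140.

K_p = 140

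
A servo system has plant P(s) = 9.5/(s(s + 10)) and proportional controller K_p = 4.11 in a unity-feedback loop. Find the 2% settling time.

From 1 + K_pP(s) = 0: s² + 10s + 39.05 = 0 ⇒ ω_n = 6.249, ζ = 0.8002.
2% settling time T_s ≈ 4/(ζω_n) = 4/5 = 0.8 s.

T_s ≈ 0.8 s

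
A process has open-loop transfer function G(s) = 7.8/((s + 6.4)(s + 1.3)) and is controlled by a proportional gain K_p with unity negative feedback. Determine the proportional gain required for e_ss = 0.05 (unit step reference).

Steady-state error for a unit step on this type-0 loop is 1/(1 + K_p·G(0)).
G(0) = 0.9375. Require 1/(1 + K_p·0.9375) = 0.05, so 1 + 0.9375·K_p = 20.
K_p = (20 − 1)/0.9375 = 20.3.

K_p = 20.3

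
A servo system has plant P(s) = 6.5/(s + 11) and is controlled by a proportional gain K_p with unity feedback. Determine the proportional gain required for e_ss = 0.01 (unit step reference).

K_p = 168

Steady-state error for a unit step on this type-0 loop is 1/(1 + K_p·P(0)).
P(0) = 0.5909. Require 1/(1 + K_p·0.5909) = 0.01, so 1 + 0.5909·K_p = 100.
K_p = (100 − 1)/0.5909 = 168.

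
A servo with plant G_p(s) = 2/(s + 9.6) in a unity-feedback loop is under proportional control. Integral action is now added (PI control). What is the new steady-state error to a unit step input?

The integrator makes K_pos = lim_{s→0} C(s)G(s) infinite, so e_ss = 1/(1+K_pos) = 0.

0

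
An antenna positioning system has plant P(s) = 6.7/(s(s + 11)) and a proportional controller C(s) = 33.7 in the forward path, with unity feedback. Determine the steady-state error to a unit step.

0

The open loop C(s)P(s) has a pole at the origin (type 1), so the static position error constant is infinite and e_ss = 1/(1+∞) = 0.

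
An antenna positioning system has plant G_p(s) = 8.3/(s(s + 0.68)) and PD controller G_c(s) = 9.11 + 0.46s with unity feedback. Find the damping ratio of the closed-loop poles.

Forward path: (9.11 + 0.46s)·8.3/(s(s+0.68)). The closed-loop characteristic equation is s² + (0.68 + 8.3·0.46)s + 8.3·9.11 = 0.
That is s² + 4.498s + 75.61 = 0, so ω_n = 8.696 rad/s and ζ = 4.498/(2·8.696) = 0.2586.

ζ = 0.259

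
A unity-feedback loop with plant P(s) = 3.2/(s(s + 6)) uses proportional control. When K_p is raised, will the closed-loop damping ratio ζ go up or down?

ζ = 6/(2√(3.2K_p)); increasing K_p raises the denominator, so ζ falls.

decrease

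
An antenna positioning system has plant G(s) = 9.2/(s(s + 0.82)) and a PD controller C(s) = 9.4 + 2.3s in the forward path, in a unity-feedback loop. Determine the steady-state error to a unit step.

The open loop C(s)G(s) has a pole at the origin (type 1), so the static position error constant is infinite and e_ss = 1/(1+∞) = 0.

0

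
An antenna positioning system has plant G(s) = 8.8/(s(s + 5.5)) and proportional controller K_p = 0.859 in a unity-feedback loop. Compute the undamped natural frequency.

ω_n = 2.75 rad/s

1 + K_p·G(s) = 0 gives s² + 5.5s + 7.559 = 0.
Matching s² + 2ζω_n s + ω_n²: ω_n = √7.559 = 2.749 rad/s and 2ζω_n = 5.5, so ζ = 5.5/(2·2.749) = 1.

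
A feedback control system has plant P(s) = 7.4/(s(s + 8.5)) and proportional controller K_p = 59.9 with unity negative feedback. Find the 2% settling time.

T_s ≈ 0.941 s

From 1 + K_pP(s) = 0: s² + 8.5s + 443.3 = 0 ⇒ ω_n = 21.05, ζ = 0.2019.
2% settling time T_s ≈ 4/(ζω_n) = 4/4.25 = 0.941 s.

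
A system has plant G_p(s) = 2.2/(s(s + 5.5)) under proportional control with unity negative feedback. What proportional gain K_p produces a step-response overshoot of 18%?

K_p = 15

From %OS = 100·exp(−πζ/√(1−ζ²)) = 18%, ζ = −ln(0.18)/√(π²+ln²(0.18)) = 0.4791.
Characteristic equation s² + 5.5s + 2.2K_p = 0 gives ζ = 5.5/(2√(2.2K_p)).
Setting ζ = 0.4791: √(2.2K_p) = 5.5/(2·0.4791) = 5.74, so K_p = 32.95/2.2 = 15.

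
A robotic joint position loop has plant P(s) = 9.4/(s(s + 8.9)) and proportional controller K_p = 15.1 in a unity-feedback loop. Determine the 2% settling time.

T_s ≈ 0.899 s

From 1 + K_pP(s) = 0: s² + 8.9s + 141.9 = 0 ⇒ ω_n = 11.91, ζ = 0.3735.
2% settling time T_s ≈ 4/(ζω_n) = 4/4.45 = 0.899 s.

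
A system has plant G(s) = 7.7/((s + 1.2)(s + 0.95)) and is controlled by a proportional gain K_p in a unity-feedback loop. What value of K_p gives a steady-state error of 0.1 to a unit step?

The loop is type 0, so e_ss(step) = 1/(1 + K_pos) with K_pos = K_p·G(0).
G(0) = 6.754. Require 1/(1 + K_p·6.754) = 0.1, so 1 + 6.754·K_p = 10.
K_p = (10 − 1)/6.754 = 1.33.

K_p = 1.33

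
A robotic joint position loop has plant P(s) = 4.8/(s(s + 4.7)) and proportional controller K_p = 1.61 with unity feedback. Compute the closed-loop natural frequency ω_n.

1 + K_p·P(s) = 0 gives s² + 4.7s + 7.728 = 0.
So ω_n² = 7.728 ⇒ ω_n = 2.78 rad/s, and ζ = 4.7/(2ω_n) = 0.845.

ω_n = 2.78 rad/s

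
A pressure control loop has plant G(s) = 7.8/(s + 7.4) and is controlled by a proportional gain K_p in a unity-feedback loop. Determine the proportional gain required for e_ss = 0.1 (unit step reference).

K_p = 8.54

For a type-0 loop with proportional control, e_ss = 1/(1 + K_p·G(0)).
G(0) = 1.054. Require 1/(1 + K_p·1.054) = 0.1, so 1 + 1.054·K_p = 10.
K_p = (10 − 1)/1.054 = 8.54.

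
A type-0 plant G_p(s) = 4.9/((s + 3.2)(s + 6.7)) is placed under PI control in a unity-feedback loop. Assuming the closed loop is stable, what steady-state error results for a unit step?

0

The PI controller's integrator makes the forward path type 1, so e_ss to a step is zero.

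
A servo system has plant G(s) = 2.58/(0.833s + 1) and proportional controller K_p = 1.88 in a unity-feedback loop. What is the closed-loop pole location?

Closed loop: T(s) = K_p·G/(1+K_p·G) = 4.85/(0.833s + 1 + 4.85), with pole at s = −(1 + 4.85)/0.833 = −7.023.

s = -7.023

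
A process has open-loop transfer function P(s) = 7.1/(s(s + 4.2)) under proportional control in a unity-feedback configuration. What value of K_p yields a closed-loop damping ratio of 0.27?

K_p = 8.52

Closed-loop characteristic equation: s² + 4.2s + K_p·7.1 = 0.
So ω_n = √(7.1K_p) and 2ζω_n = 4.2, giving ζ = 4.2/(2√(7.1K_p)).
Setting ζ = 0.27: √(7.1K_p) = 4.2/(2·0.27) = 7.778, so K_p = 60.49/7.1 = 8.52.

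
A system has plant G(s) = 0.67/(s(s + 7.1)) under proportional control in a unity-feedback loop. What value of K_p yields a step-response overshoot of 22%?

From %OS = 100·exp(−πζ/√(1−ζ²)) = 22%, ζ = −ln(0.22)/√(π²+ln²(0.22)) = 0.4342.
Characteristic equation s² + 7.1s + 0.67K_p = 0 gives ζ = 7.1/(2√(0.67K_p)).
Setting ζ = 0.4342: √(0.67K_p) = 7.1/(2·0.4342) = 8.177, so K_p = 66.86/0.67 = 99.8.

K_p = 99.8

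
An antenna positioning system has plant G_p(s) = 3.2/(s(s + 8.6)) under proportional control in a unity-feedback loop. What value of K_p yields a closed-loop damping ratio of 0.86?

K_p = 7.81

Closed-loop characteristic equation: s² + 8.6s + K_p·3.2 = 0.
So ω_n = √(3.2K_p) and 2ζω_n = 8.6, giving ζ = 8.6/(2√(3.2K_p)).
Setting ζ = 0.86: √(3.2K_p) = 8.6/(2·0.86) = 5, so K_p = 25/3.2 = 7.81.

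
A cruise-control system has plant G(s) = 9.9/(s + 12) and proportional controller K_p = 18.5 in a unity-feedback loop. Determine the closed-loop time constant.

Closed-loop transfer function: T(s) = K_p·G(s)/(1 + K_p·G(s)) = 183.2/(s + 12 + 183.2) = 183.2/(s + 195.2).
Time constant τ = 1/195.2 = 0.00512 s.

τ = 0.00512 s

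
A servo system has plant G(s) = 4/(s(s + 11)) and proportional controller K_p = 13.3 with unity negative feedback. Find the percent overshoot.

2.71%

From 1 + K_pG(s) = 0: s² + 11s + 53.2 = 0 ⇒ ω_n = 7.294, ζ = 0.7541.
%OS = 100·exp(−πζ/√(1−ζ²)) = 100·exp(−π·0.7541/√0.4314) = 2.71%.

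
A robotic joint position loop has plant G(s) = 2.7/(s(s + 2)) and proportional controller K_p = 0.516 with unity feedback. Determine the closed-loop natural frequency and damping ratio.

The closed-loop denominator is s(s+2) + 0.516·2.7 = s² + 2s + 1.393.
Matching s² + 2ζω_n s + ω_n²: ω_n = √1.393 = 1.18 rad/s and 2ζω_n = 2, so ζ = 2/(2·1.18) = 0.847.

ω_n = 1.18 rad/s, ζ = 0.847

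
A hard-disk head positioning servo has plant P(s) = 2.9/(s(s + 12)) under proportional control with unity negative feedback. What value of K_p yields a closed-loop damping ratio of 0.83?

K_p = 18

Closed-loop characteristic equation: s² + 12s + K_p·2.9 = 0.
So ω_n = √(2.9K_p) and 2ζω_n = 12, giving ζ = 12/(2√(2.9K_p)).
Setting ζ = 0.83: √(2.9K_p) = 12/(2·0.83) = 7.229, so K_p = 52.26/2.9 = 18.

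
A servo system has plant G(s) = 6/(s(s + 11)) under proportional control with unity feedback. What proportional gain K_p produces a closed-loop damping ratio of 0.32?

Closed-loop characteristic equation: s² + 11s + K_p·6 = 0.
So ω_n = √(6K_p) and 2ζω_n = 11, giving ζ = 11/(2√(6K_p)).
Setting ζ = 0.32: √(6K_p) = 11/(2·0.32) = 17.19, so K_p = 295.4/6 = 49.2.

K_p = 49.2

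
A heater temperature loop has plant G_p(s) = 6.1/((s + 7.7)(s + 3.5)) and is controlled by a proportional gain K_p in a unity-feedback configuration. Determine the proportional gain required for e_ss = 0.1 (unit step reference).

K_p = 39.8

For a type-0 loop with proportional control, e_ss = 1/(1 + K_p·G_p(0)).
G_p(0) = 0.2263. Require 1/(1 + K_p·0.2263) = 0.1, so 1 + 0.2263·K_p = 10.
K_p = (10 − 1)/0.2263 = 39.8.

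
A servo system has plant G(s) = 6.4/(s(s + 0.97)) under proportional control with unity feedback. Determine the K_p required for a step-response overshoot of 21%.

From %OS = 100·exp(−πζ/√(1−ζ²)) = 21%, ζ = −ln(0.21)/√(π²+ln²(0.21)) = 0.4449.
Characteristic equation s² + 0.97s + 6.4K_p = 0 gives ζ = 0.97/(2√(6.4K_p)).
Setting ζ = 0.4449: √(6.4K_p) = 0.97/(2·0.4449) = 1.09, so K_p = 1.188/6.4 = 0.186.

K_p = 0.186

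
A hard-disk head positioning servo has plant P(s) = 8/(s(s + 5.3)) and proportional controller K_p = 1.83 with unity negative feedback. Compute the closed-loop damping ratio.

With unity feedback the closed-loop characteristic equation is s² + 5.3s + 1.83·8 = s² + 5.3s + 14.64 = 0.
So ω_n² = 14.64 ⇒ ω_n = 3.826 rad/s, and ζ = 5.3/(2ω_n) = 0.693.

ζ = 0.693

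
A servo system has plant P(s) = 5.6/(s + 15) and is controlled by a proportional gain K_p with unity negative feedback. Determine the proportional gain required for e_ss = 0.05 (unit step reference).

K_p = 50.9

Steady-state error for a unit step on this type-0 loop is 1/(1 + K_p·P(0)).
P(0) = 0.3733. Require 1/(1 + K_p·0.3733) = 0.05, so 1 + 0.3733·K_p = 20.
K_p = (20 − 1)/0.3733 = 50.9.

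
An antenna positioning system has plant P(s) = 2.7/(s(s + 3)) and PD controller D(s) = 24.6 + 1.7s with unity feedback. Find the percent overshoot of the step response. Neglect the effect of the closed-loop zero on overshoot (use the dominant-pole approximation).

19.1%

Forward path: (24.6 + 1.7s)·2.7/(s(s+3)). The closed-loop characteristic equation is s² + (3 + 2.7·1.7)s + 2.7·24.6 = 0.
That is s² + 7.59s + 66.42 = 0, so ω_n = 8.15 rad/s and ζ = 7.59/(2·8.15) = 0.4657.
%OS = 100·exp(−πζ/√(1−ζ²)) = 19.1%.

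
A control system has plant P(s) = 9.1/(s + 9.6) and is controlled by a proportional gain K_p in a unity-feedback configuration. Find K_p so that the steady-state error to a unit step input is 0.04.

Steady-state error for a unit step on this type-0 loop is 1/(1 + K_p·P(0)).
P(0) = 0.9479. Require 1/(1 + K_p·0.9479) = 0.04, so 1 + 0.9479·K_p = 25.
K_p = (25 − 1)/0.9479 = 25.3.

K_p = 25.3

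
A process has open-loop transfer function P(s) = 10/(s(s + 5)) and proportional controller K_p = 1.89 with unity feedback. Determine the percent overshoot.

11%

Closed-loop characteristic equation: s² + 5s + 18.9 = 0, so ω_n = 4.347 rad/s and ζ = 5/(2·4.347) = 0.5751.
%OS = 100·exp(−πζ/√(1−ζ²)) = 100·exp(−π·0.5751/√0.6693) = 11%.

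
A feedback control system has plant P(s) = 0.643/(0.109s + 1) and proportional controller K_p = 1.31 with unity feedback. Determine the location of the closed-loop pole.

s = -16.9

Closed loop: T(s) = K_p·P/(1+K_p·P) = 0.8423/(0.109s + 1 + 0.8423), with pole at s = −(1 + 0.8423)/0.109 = −16.9.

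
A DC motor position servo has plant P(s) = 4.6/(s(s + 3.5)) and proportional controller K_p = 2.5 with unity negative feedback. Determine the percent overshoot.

The closed-loop denominator s² + 3.5s + 11.5 gives ω_n = √11.5 = 3.391 and ζ = 3.5/(2ω_n) = 0.516.
%OS = 100·exp(−πζ/√(1−ζ²)) = 100·exp(−π·0.516/√0.7337) = 15.1%.

15.1%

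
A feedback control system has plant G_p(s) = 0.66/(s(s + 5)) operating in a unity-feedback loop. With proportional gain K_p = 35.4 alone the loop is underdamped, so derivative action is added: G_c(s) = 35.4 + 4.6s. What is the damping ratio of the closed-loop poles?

Forward path: (35.4 + 4.6s)·0.66/(s(s+5)). The closed-loop characteristic equation is s² + (5 + 0.66·4.6)s + 0.66·35.4 = 0.
That is s² + 8.036s + 23.36 = 0, so ω_n = 4.834 rad/s and ζ = 8.036/(2·4.834) = 0.8313.

ζ = 0.831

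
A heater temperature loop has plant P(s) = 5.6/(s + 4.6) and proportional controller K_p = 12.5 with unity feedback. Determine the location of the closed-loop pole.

s = -74.6

Closed-loop transfer function: T(s) = K_p·P(s)/(1 + K_p·P(s)) = 70/(s + 4.6 + 70) = 70/(s + 74.6).
The closed-loop pole is at s = −74.6.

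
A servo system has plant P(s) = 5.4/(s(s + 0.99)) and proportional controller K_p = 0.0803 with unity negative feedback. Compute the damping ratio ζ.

ζ = 0.752

With unity feedback the closed-loop characteristic equation is s² + 0.99s + 0.0803·5.4 = s² + 0.99s + 0.4336 = 0.
So ω_n² = 0.4336 ⇒ ω_n = 0.6585 rad/s, and ζ = 0.99/(2ω_n) = 0.752.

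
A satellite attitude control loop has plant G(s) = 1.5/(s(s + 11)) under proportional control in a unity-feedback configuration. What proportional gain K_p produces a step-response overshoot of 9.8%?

K_p = 57.1

From %OS = 100·exp(−πζ/√(1−ζ²)) = 9.8%, ζ = −ln(0.098)/√(π²+ln²(0.098)) = 0.5945.
Characteristic equation s² + 11s + 1.5K_p = 0 gives ζ = 11/(2√(1.5K_p)).
Setting ζ = 0.5945: √(1.5K_p) = 11/(2·0.5945) = 9.251, so K_p = 85.59/1.5 = 57.1.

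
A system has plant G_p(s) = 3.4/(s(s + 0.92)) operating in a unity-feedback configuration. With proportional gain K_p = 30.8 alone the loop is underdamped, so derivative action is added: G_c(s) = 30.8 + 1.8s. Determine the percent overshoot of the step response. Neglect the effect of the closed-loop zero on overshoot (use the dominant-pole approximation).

31.6%

Forward path: (30.8 + 1.8s)·3.4/(s(s+0.92)). The closed-loop characteristic equation is s² + (0.92 + 3.4·1.8)s + 3.4·30.8 = 0.
That is s² + 7.04s + 104.7 = 0, so ω_n = 10.23 rad/s and ζ = 7.04/(2·10.23) = 0.344.
%OS = 100·exp(−πζ/√(1−ζ²)) = 31.6%.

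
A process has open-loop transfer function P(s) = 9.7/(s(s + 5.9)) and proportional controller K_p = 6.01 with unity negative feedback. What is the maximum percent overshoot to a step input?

Closed-loop characteristic equation: s² + 5.9s + 58.3 = 0, so ω_n = 7.635 rad/s and ζ = 5.9/(2·7.635) = 0.3864.
%OS = 100·exp(−πζ/√(1−ζ²)) = 100·exp(−π·0.3864/√0.8507) = 26.8%.

26.8%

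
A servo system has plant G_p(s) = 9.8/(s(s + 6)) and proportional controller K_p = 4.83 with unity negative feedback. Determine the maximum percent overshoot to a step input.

21.8%

From 1 + K_pG_p(s) = 0: s² + 6s + 47.33 = 0 ⇒ ω_n = 6.88, ζ = 0.436.
%OS = 100·exp(−πζ/√(1−ζ²)) = 100·exp(−π·0.436/√0.8099) = 21.8%.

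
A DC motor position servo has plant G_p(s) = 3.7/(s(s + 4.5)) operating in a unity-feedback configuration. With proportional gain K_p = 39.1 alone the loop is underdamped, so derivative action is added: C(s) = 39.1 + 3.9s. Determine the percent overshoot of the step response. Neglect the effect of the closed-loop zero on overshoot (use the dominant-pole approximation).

Forward path: (39.1 + 3.9s)·3.7/(s(s+4.5)). The closed-loop characteristic equation is s² + (4.5 + 3.7·3.9)s + 3.7·39.1 = 0.
That is s² + 18.93s + 144.7 = 0, so ω_n = 12.03 rad/s and ζ = 18.93/(2·12.03) = 0.7869.
%OS = 100·exp(−πζ/√(1−ζ²)) = 1.82%.

1.82%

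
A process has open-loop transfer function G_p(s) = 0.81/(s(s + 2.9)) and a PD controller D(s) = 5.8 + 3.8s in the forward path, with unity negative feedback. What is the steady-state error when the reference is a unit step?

The open loop D(s)G_p(s) has a pole at the origin (type 1), so the static position error constant is infinite and e_ss = 1/(1+∞) = 0.

0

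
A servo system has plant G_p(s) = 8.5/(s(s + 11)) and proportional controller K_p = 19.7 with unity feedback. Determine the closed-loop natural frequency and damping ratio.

With unity feedback the closed-loop characteristic equation is s² + 11s + 19.7·8.5 = s² + 11s + 167.4 = 0.
Matching s² + 2ζω_n s + ω_n²: ω_n = √167.4 = 12.94 rad/s and 2ζω_n = 11, so ζ = 11/(2·12.94) = 0.425.

ω_n = 12.9 rad/s, ζ = 0.425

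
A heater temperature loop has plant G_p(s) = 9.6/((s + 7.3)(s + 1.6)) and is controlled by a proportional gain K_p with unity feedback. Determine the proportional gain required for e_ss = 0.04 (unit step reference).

For a type-0 loop with proportional control, e_ss = 1/(1 + K_p·G_p(0)).
G_p(0) = 0.8219. Require 1/(1 + K_p·0.8219) = 0.04, so 1 + 0.8219·K_p = 25.
K_p = (25 − 1)/0.8219 = 29.2.

K_p = 29.2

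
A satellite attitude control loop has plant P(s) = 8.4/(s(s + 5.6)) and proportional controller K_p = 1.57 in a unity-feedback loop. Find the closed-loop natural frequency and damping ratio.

ω_n = 3.63 rad/s, ζ = 0.771

The closed-loop denominator is s(s+5.6) + 1.57·8.4 = s² + 5.6s + 13.19.
Matching s² + 2ζω_n s + ω_n²: ω_n = √13.19 = 3.632 rad/s and 2ζω_n = 5.6, so ζ = 5.6/(2·3.632) = 0.771.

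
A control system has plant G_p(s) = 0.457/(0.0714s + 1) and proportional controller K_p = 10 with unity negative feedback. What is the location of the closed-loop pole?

s = -78.01

Closed loop: T(s) = K_p·G_p/(1+K_p·G_p) = 4.57/(0.0714s + 1 + 4.57), with pole at s = −(1 + 4.57)/0.0714 = −78.01.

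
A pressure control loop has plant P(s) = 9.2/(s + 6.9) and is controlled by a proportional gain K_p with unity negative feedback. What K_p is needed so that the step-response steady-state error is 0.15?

K_p = 4.25

For a type-0 loop with proportional control, e_ss = 1/(1 + K_p·P(0)).
P(0) = 1.333. Require 1/(1 + K_p·1.333) = 0.15, so 1 + 1.333·K_p = 6.667.
K_p = (6.667 − 1)/1.333 = 4.25.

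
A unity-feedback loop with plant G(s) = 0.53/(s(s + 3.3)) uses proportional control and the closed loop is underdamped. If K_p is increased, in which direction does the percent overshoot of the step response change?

ζ = 3.3/(2√(0.53K_p)) decreases as K_p grows; lower damping means more overshoot.

increase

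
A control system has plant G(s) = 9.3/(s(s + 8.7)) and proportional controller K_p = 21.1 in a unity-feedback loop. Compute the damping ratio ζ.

1 + K_p·G(s) = 0 gives s² + 8.7s + 196.2 = 0.
Matching s² + 2ζω_n s + ω_n²: ω_n = √196.2 = 14.01 rad/s and 2ζω_n = 8.7, so ζ = 8.7/(2·14.01) = 0.311.

ζ = 0.311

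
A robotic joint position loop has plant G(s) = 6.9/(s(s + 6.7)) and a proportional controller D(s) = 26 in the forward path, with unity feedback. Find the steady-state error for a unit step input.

The open loop D(s)G(s) has a pole at the origin (type 1), so the static position error constant is infinite and e_ss = 1/(1+∞) = 0.

0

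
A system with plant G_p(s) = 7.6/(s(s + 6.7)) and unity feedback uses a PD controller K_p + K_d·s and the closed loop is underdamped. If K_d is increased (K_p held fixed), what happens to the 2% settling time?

Characteristic equation s² + (6.7 + 7.6K_d)s + 7.6K_p = 0: raising K_d increases ζω_n = (6.7+7.6K_d)/2 while the loop stays underdamped, so T_s ≈ 4/(ζω_n) decreases.

decrease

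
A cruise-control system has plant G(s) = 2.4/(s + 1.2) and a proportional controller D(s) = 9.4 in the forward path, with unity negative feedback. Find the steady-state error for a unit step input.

The loop is type 0. Static position error constant K_pos = D(0)·G(0) = 9.4·2 = 18.8.
Steady-state error to a unit step: e_ss = 1/(1+K_pos) = 1/19.8 = 0.0505.

0.0505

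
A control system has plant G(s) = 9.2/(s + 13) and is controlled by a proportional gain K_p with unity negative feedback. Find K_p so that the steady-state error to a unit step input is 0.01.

K_p = 140

For a type-0 loop with proportional control, e_ss = 1/(1 + K_p·G(0)).
G(0) = 0.7077. Require 1/(1 + K_p·0.7077) = 0.01, so 1 + 0.7077·K_p = 100.
K_p = (100 − 1)/0.7077 = 140.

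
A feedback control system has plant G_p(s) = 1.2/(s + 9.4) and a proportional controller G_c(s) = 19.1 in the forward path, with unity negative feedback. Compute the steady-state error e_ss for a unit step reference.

The loop is type 0. Static position error constant K_pos = G_c(0)·G_p(0) = 19.1·0.1277 = 2.438.
Steady-state error to a unit step: e_ss = 1/(1+K_pos) = 1/3.438 = 0.291.

0.291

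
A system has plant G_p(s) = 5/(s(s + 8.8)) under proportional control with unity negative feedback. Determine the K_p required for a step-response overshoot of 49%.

From %OS = 100·exp(−πζ/√(1−ζ²)) = 49%, ζ = −ln(0.49)/√(π²+ln²(0.49)) = 0.2214.
Characteristic equation s² + 8.8s + 5K_p = 0 gives ζ = 8.8/(2√(5K_p)).
Setting ζ = 0.2214: √(5K_p) = 8.8/(2·0.2214) = 19.87, so K_p = 394.9/5 = 79.

K_p = 79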